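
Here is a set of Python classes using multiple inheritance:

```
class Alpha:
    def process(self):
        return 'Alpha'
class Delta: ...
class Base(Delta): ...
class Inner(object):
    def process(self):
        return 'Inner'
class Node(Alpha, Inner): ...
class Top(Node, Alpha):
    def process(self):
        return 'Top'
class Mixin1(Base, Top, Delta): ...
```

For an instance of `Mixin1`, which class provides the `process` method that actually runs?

Top

L[Mixin1] = Mixin1 + merge(L[Base], L[Top], L[Delta], [Base Top Delta])
  take Base:  [Base Delta object] + [Top Node Alpha Inner object] + [Delta object] + [Base Top Delta]
  take Top:  [Delta object] + [Top Node Alpha Inner object] + [Delta object] + [Top Delta]
  take Delta:  [Delta object] + [Node Alpha Inner object] + [Delta object] + [Delta]
  take Node:  [object] + [Node Alpha Inner object] + [object]
  take Alpha:  [object] + [Alpha Inner object] + [object]
  take Inner:  [object] + [Inner object] + [object]
  take object:  [object] + [object] + [object]
MRO: Mixin1 Base Top Delta Node Alpha Inner object
process is defined in: Alpha, Inner, Top. First along the MRO is Top.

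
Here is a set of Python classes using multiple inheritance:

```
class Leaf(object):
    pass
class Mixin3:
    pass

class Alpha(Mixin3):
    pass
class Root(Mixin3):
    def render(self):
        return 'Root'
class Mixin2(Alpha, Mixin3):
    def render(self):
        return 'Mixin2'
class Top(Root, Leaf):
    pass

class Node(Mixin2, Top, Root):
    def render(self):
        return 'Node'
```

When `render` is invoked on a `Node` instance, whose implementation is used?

Node

L[Node] = Node + merge(L[Mixin2], L[Top], L[Root], [Mixin2 Top Root])
  take Mixin2:  [Mixin2 Alpha Mixin3 object] + [Top Root Mixin3 Leaf object] + [Root Mixin3 object] + [Mixin2 Top Root]
  take Alpha:  [Alpha Mixin3 object] + [Top Root Mixin3 Leaf object] + [Root Mixin3 object] + [Top Root]
  take Top:  [Mixin3 object] + [Top Root Mixin3 Leaf object] + [Root Mixin3 object] + [Top Root]
  take Root:  [Mixin3 object] + [Root Mixin3 Leaf object] + [Root Mixin3 object] + [Root]
  take Mixin3:  [Mixin3 object] + [Mixin3 Leaf object] + [Mixin3 object]
  take Leaf:  [object] + [Leaf object] + [object]
  take object:  [object] + [object] + [object]
MRO: Node Mixin2 Alpha Top Root Mixin3 Leaf object
render is defined in: Mixin2, Node, Root. First along the MRO is Node.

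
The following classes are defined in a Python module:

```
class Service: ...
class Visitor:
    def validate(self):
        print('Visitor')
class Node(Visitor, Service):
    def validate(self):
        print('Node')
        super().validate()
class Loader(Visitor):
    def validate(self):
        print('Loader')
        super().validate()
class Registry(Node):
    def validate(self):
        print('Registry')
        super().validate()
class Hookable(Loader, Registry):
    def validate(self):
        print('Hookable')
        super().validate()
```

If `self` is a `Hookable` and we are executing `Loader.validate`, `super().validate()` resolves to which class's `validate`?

Registry

L[Hookable] = Hookable + merge(L[Loader], L[Registry], [Loader Registry])
  take Loader:  [Loader Visitor object] + [Registry Node Visitor Service object] + [Loader Registry]
  take Registry:  [Visitor object] + [Registry Node Visitor Service object] + [Registry]
  take Node:  [Visitor object] + [Node Visitor Service object]
  take Visitor:  [Visitor object] + [Visitor Service object]
  take Service:  [object] + [Service object]
  take object:  [object] + [object]
MRO: Hookable Loader Registry Node Visitor Service object
super() in Loader.validate on a Hookable instance goes to the class after Loader in Hookable's MRO: Registry.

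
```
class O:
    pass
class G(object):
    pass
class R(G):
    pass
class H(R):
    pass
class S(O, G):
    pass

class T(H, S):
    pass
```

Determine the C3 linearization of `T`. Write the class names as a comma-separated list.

T, H, R, S, O, G, object

L[T] = T + merge(L[H], L[S], [H S])
  take H:  [H R G object] + [S O G object] + [H S]
  take R:  [R G object] + [S O G object] + [S]
  take S:  [G object] + [S O G object] + [S]
  take O:  [G object] + [O G object]
  take G:  [G object] + [G object]
  take object:  [object] + [object]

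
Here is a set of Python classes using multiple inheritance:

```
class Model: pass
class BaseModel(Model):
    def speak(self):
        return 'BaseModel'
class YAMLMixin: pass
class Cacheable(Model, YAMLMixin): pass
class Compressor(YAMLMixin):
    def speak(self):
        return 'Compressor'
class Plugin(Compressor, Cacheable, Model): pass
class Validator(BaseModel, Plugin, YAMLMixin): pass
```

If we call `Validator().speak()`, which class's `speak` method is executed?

BaseModel

L[Validator] = Validator + merge(L[BaseModel], L[Plugin], L[YAMLMixin], [BaseModel Plugin YAMLMixin])
  take BaseModel:  [BaseModel Model object] + [Plugin Compressor Cacheable Model YAMLMixin object] + [YAMLMixin object] + [BaseModel Plugin YAMLMixin]
  take Plugin:  [Model object] + [Plugin Compressor Cacheable Model YAMLMixin object] + [YAMLMixin object] + [Plugin YAMLMixin]
  take Compressor:  [Model object] + [Compressor Cacheable Model YAMLMixin object] + [YAMLMixin object] + [YAMLMixin]
  take Cacheable:  [Model object] + [Cacheable Model YAMLMixin object] + [YAMLMixin object] + [YAMLMixin]
  take Model:  [Model object] + [Model YAMLMixin object] + [YAMLMixin object] + [YAMLMixin]
  take YAMLMixin:  [object] + [YAMLMixin object] + [YAMLMixin object] + [YAMLMixin]
  take object:  [object] + [object] + [object]
MRO: Validator BaseModel Plugin Compressor Cacheable Model YAMLMixin object
speak is defined in: BaseModel, Compressor. First along the MRO is BaseModel.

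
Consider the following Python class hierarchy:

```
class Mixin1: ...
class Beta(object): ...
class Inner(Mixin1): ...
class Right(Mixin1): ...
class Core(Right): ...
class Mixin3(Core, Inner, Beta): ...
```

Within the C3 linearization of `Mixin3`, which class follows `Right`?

L[Mixin3] = Mixin3 + merge(L[Core], L[Inner], L[Beta], [Core Inner Beta])
  take Core:  [Core Right Mixin1 object] + [Inner Mixin1 object] + [Beta object] + [Core Inner Beta]
  take Right:  [Right Mixin1 object] + [Inner Mixin1 object] + [Beta object] + [Inner Beta]
  take Inner:  [Mixin1 object] + [Inner Mixin1 object] + [Beta object] + [Inner Beta]
  take Mixin1:  [Mixin1 object] + [Mixin1 object] + [Beta object] + [Beta]
  take Beta:  [object] + [object] + [Beta object] + [Beta]
  take object:  [object] + [object] + [object]
MRO: Mixin3 Core Right Inner Mixin1 Beta object
Right is at position 2; next is Inner.

Inner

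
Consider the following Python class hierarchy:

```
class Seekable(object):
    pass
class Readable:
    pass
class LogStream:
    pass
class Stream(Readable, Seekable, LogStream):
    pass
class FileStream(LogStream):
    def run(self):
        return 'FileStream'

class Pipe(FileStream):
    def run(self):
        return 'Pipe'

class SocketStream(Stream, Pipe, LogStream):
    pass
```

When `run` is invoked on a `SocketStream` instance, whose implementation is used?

L[SocketStream] = SocketStream + merge(L[Stream], L[Pipe], L[LogStream], [Stream Pipe LogStream])
  take Stream:  [Stream Readable Seekable LogStream object] + [Pipe FileStream LogStream object] + [LogStream object] + [Stream Pipe LogStream]
  take Readable:  [Readable Seekable LogStream object] + [Pipe FileStream LogStream object] + [LogStream object] + [Pipe LogStream]
  take Seekable:  [Seekable LogStream object] + [Pipe FileStream LogStream object] + [LogStream object] + [Pipe LogStream]
  take Pipe:  [LogStream object] + [Pipe FileStream LogStream object] + [LogStream object] + [Pipe LogStream]
  take FileStream:  [LogStream object] + [FileStream LogStream object] + [LogStream object] + [LogStream]
  take LogStream:  [LogStream object] + [LogStream object] + [LogStream object] + [LogStream]
  take object:  [object] + [object] + [object]
MRO: SocketStream Stream Readable Seekable Pipe FileStream LogStream object
run is defined in: FileStream, Pipe. First along the MRO is Pipe.

Pipe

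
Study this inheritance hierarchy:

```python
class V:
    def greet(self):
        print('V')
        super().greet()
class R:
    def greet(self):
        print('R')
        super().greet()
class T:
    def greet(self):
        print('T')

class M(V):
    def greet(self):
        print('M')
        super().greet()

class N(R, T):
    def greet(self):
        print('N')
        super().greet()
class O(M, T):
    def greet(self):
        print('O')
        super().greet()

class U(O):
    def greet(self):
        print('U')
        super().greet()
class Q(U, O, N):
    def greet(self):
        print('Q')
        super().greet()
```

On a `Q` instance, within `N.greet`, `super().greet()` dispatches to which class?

L[Q] = Q + merge(L[U], L[O], L[N], [U O N])
  take U:  [U O M V T object] + [O M V T object] + [N R T object] + [U O N]
  take O:  [O M V T object] + [O M V T object] + [N R T object] + [O N]
  take M:  [M V T object] + [M V T object] + [N R T object] + [N]
  take V:  [V T object] + [V T object] + [N R T object] + [N]
  take N:  [T object] + [T object] + [N R T object] + [N]
  take R:  [T object] + [T object] + [R T object]
  take T:  [T object] + [T object] + [T object]
  take object:  [object] + [object] + [object]
MRO: Q U O M V N R T object
super() in N.greet on a Q instance goes to the class after N in Q's MRO: R.

R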